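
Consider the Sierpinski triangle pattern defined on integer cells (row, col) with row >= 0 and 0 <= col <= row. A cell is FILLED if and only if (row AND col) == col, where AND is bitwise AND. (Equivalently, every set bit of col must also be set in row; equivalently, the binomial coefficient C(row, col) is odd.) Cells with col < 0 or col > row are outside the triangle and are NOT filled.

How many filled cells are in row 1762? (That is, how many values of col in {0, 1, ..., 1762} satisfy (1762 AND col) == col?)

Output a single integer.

1762 in binary = 11011100010
popcount(1762) = number of 1-bits in 11011100010 = 6
A col c satisfies (1762 AND c) == c iff every set bit of c is also set in 1762; each of the 6 set bits of 1762 can independently be on or off in c.
count = 2^6 = 64

Answer: 64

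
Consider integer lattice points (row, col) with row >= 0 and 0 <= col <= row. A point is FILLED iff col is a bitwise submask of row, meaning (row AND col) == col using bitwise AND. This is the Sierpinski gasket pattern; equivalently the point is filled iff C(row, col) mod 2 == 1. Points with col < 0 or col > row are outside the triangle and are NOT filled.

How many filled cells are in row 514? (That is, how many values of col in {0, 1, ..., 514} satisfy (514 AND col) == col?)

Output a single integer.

514 in binary = 1000000010
popcount(514) = number of 1-bits in 1000000010 = 2
A col c satisfies (514 AND c) == c iff every set bit of c is also set in 514; each of the 2 set bits of 514 can independently be on or off in c.
count = 2^2 = 4

Answer: 4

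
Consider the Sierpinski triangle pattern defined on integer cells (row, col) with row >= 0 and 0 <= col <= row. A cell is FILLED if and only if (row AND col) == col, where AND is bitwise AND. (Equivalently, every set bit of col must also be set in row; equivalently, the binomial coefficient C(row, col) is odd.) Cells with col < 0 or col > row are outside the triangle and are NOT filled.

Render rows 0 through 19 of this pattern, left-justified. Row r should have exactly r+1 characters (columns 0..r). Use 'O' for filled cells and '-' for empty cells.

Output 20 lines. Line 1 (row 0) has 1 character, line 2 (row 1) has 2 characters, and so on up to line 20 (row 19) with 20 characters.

r0=0: O
r1=1: OO
r2=10: O-O
r3=11: OOOO
r4=100: O---O
r5=101: OO--OO
r6=110: O-O-O-O
r7=111: OOOOOOOO
r8=1000: O-------O
r9=1001: OO------OO
r10=1010: O-O-----O-O
r11=1011: OOOO----OOOO
r12=1100: O---O---O---O
r13=1101: OO--OO--OO--OO
r14=1110: O-O-O-O-O-O-O-O
r15=1111: OOOOOOOOOOOOOOOO
r16=10000: O---------------O
r17=10001: OO--------------OO
r18=10010: O-O-------------O-O
r19=10011: OOOO------------OOOO

Answer: O
OO
O-O
OOOO
O---O
OO--OO
O-O-O-O
OOOOOOOO
O-------O
OO------OO
O-O-----O-O
OOOO----OOOO
O---O---O---O
OO--OO--OO--OO
O-O-O-O-O-O-O-O
OOOOOOOOOOOOOOOO
O---------------O
OO--------------OO
O-O-------------O-O
OOOO------------OOOO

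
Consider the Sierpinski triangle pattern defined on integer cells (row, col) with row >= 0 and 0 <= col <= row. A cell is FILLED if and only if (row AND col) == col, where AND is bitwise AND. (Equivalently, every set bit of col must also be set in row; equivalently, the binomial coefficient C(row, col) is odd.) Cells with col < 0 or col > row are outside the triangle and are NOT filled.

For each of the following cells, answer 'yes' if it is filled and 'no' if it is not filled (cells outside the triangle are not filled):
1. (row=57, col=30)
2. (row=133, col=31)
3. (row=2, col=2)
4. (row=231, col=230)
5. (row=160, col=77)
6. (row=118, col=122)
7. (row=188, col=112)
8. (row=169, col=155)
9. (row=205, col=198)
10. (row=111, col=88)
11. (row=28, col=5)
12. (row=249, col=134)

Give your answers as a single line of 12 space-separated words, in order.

(57,30): row=0b111001, col=0b11110, row AND col = 0b11000 = 24; 24 != 30 -> empty
(133,31): row=0b10000101, col=0b11111, row AND col = 0b101 = 5; 5 != 31 -> empty
(2,2): row=0b10, col=0b10, row AND col = 0b10 = 2; 2 == 2 -> filled
(231,230): row=0b11100111, col=0b11100110, row AND col = 0b11100110 = 230; 230 == 230 -> filled
(160,77): row=0b10100000, col=0b1001101, row AND col = 0b0 = 0; 0 != 77 -> empty
(118,122): col outside [0, 118] -> not filled
(188,112): row=0b10111100, col=0b1110000, row AND col = 0b110000 = 48; 48 != 112 -> empty
(169,155): row=0b10101001, col=0b10011011, row AND col = 0b10001001 = 137; 137 != 155 -> empty
(205,198): row=0b11001101, col=0b11000110, row AND col = 0b11000100 = 196; 196 != 198 -> empty
(111,88): row=0b1101111, col=0b1011000, row AND col = 0b1001000 = 72; 72 != 88 -> empty
(28,5): row=0b11100, col=0b101, row AND col = 0b100 = 4; 4 != 5 -> empty
(249,134): row=0b11111001, col=0b10000110, row AND col = 0b10000000 = 128; 128 != 134 -> empty

Answer: no no yes yes no no no no no no no no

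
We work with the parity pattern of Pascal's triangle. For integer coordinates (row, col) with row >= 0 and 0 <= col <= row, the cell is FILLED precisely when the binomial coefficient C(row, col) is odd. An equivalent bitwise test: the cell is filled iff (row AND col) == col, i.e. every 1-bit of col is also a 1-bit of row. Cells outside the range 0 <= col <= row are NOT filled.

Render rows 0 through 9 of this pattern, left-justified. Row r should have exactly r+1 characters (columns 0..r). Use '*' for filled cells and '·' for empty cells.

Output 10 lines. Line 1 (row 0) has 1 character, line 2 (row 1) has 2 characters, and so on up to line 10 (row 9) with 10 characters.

r0=0: *
r1=1: **
r2=10: *·*
r3=11: ****
r4=100: *···*
r5=101: **··**
r6=110: *·*·*·*
r7=111: ********
r8=1000: *·······*
r9=1001: **······**

Answer: *
**
*·*
****
*···*
**··**
*·*·*·*
********
*·······*
**······**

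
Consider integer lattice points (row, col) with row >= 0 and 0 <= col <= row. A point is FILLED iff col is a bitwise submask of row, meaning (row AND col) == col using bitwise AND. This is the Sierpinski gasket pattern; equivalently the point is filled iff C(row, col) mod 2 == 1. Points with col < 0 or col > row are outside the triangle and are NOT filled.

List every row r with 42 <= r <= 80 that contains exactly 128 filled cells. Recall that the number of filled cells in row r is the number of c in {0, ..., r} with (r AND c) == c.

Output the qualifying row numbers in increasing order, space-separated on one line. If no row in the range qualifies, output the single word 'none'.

Answer: none

Derivation:
Row r has 2^popcount(r) filled cells, so we need popcount(r) = log2(128) = 7.
Scan r = 42..80 and keep those with exactly 7 one-bits:
r=42=101010 popcount=3 -> skip
r=43=101011 popcount=4 -> skip
r=44=101100 popcount=3 -> skip
r=45=101101 popcount=4 -> skip
r=46=101110 popcount=4 -> skip
r=47=101111 popcount=5 -> skip
r=48=110000 popcount=2 -> skip
r=49=110001 popcount=3 -> skip
r=50=110010 popcount=3 -> skip
r=51=110011 popcount=4 -> skip
r=52=110100 popcount=3 -> skip
r=53=110101 popcount=4 -> skip
r=54=110110 popcount=4 -> skip
r=55=110111 popcount=5 -> skip
r=56=111000 popcount=3 -> skip
r=57=111001 popcount=4 -> skip
r=58=111010 popcount=4 -> skip
r=59=111011 popcount=5 -> skip
r=60=111100 popcount=4 -> skip
r=61=111101 popcount=5 -> skip
r=62=111110 popcount=5 -> skip
r=63=111111 popcount=6 -> skip
r=64=1000000 popcount=1 -> skip
r=65=1000001 popcount=2 -> skip
r=66=1000010 popcount=2 -> skip
r=67=1000011 popcount=3 -> skip
r=68=1000100 popcount=2 -> skip
r=69=1000101 popcount=3 -> skip
r=70=1000110 popcount=3 -> skip
r=71=1000111 popcount=4 -> skip
r=72=1001000 popcount=2 -> skip
r=73=1001001 popcount=3 -> skip
r=74=1001010 popcount=3 -> skip
r=75=1001011 popcount=4 -> skip
r=76=1001100 popcount=3 -> skip
r=77=1001101 popcount=4 -> skip
r=78=1001110 popcount=4 -> skip
r=79=1001111 popcount=5 -> skip
r=80=1010000 popcount=2 -> skip
Kept rows: none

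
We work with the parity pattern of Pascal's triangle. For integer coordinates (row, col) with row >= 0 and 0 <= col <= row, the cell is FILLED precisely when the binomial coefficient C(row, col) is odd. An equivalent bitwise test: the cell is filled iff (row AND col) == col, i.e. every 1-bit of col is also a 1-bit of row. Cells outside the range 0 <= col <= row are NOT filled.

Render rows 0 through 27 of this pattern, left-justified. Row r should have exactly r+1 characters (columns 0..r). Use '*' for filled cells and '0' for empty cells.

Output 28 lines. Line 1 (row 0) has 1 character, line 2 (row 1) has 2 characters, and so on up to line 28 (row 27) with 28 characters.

Answer: *
**
*0*
****
*000*
**00**
*0*0*0*
********
*0000000*
**000000**
*0*00000*0*
****0000****
*000*000*000*
**00**00**00**
*0*0*0*0*0*0*0*
****************
*000000000000000*
**00000000000000**
*0*0000000000000*0*
****000000000000****
*000*00000000000*000*
**00**0000000000**00**
*0*0*0*000000000*0*0*0*
********00000000********
*0000000*0000000*0000000*
**000000**000000**000000**
*0*00000*0*00000*0*00000*0*
****0000****0000****0000****

Derivation:
r0=0: *
r1=1: **
r2=10: *0*
r3=11: ****
r4=100: *000*
r5=101: **00**
r6=110: *0*0*0*
r7=111: ********
r8=1000: *0000000*
r9=1001: **000000**
r10=1010: *0*00000*0*
r11=1011: ****0000****
r12=1100: *000*000*000*
r13=1101: **00**00**00**
r14=1110: *0*0*0*0*0*0*0*
r15=1111: ****************
r16=10000: *000000000000000*
r17=10001: **00000000000000**
r18=10010: *0*0000000000000*0*
r19=10011: ****000000000000****
r20=10100: *000*00000000000*000*
r21=10101: **00**0000000000**00**
r22=10110: *0*0*0*000000000*0*0*0*
r23=10111: ********00000000********
r24=11000: *0000000*0000000*0000000*
r25=11001: **000000**000000**000000**
r26=11010: *0*00000*0*00000*0*00000*0*
r27=11011: ****0000****0000****0000****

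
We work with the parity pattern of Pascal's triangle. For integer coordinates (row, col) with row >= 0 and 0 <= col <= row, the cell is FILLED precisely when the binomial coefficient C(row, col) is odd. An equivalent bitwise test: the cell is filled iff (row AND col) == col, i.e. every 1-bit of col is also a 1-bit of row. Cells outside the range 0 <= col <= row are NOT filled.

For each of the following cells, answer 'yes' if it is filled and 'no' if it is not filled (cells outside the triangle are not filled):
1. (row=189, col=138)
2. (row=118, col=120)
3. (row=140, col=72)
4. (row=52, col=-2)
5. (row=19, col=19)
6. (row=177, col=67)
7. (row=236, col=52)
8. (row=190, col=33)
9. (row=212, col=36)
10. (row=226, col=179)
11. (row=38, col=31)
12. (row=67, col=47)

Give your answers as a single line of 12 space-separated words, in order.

Answer: no no no no yes no no no no no no no

Derivation:
(189,138): row=0b10111101, col=0b10001010, row AND col = 0b10001000 = 136; 136 != 138 -> empty
(118,120): col outside [0, 118] -> not filled
(140,72): row=0b10001100, col=0b1001000, row AND col = 0b1000 = 8; 8 != 72 -> empty
(52,-2): col outside [0, 52] -> not filled
(19,19): row=0b10011, col=0b10011, row AND col = 0b10011 = 19; 19 == 19 -> filled
(177,67): row=0b10110001, col=0b1000011, row AND col = 0b1 = 1; 1 != 67 -> empty
(236,52): row=0b11101100, col=0b110100, row AND col = 0b100100 = 36; 36 != 52 -> empty
(190,33): row=0b10111110, col=0b100001, row AND col = 0b100000 = 32; 32 != 33 -> empty
(212,36): row=0b11010100, col=0b100100, row AND col = 0b100 = 4; 4 != 36 -> empty
(226,179): row=0b11100010, col=0b10110011, row AND col = 0b10100010 = 162; 162 != 179 -> empty
(38,31): row=0b100110, col=0b11111, row AND col = 0b110 = 6; 6 != 31 -> empty
(67,47): row=0b1000011, col=0b101111, row AND col = 0b11 = 3; 3 != 47 -> empty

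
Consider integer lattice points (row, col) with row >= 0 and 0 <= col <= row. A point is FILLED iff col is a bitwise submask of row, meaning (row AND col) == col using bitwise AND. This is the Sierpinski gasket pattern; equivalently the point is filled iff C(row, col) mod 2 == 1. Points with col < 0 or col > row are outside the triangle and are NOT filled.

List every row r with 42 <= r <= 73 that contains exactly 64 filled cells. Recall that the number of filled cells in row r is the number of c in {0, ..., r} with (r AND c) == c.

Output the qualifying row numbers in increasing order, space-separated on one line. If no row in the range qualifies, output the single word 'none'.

Row r has 2^popcount(r) filled cells, so we need popcount(r) = log2(64) = 6.
Scan r = 42..73 and keep those with exactly 6 one-bits:
r=42=101010 popcount=3 -> skip
r=43=101011 popcount=4 -> skip
r=44=101100 popcount=3 -> skip
r=45=101101 popcount=4 -> skip
r=46=101110 popcount=4 -> skip
r=47=101111 popcount=5 -> skip
r=48=110000 popcount=2 -> skip
r=49=110001 popcount=3 -> skip
r=50=110010 popcount=3 -> skip
r=51=110011 popcount=4 -> skip
r=52=110100 popcount=3 -> skip
r=53=110101 popcount=4 -> skip
r=54=110110 popcount=4 -> skip
r=55=110111 popcount=5 -> skip
r=56=111000 popcount=3 -> skip
r=57=111001 popcount=4 -> skip
r=58=111010 popcount=4 -> skip
r=59=111011 popcount=5 -> skip
r=60=111100 popcount=4 -> skip
r=61=111101 popcount=5 -> skip
r=62=111110 popcount=5 -> skip
r=63=111111 popcount=6 -> KEEP
r=64=1000000 popcount=1 -> skip
r=65=1000001 popcount=2 -> skip
r=66=1000010 popcount=2 -> skip
r=67=1000011 popcount=3 -> skip
r=68=1000100 popcount=2 -> skip
r=69=1000101 popcount=3 -> skip
r=70=1000110 popcount=3 -> skip
r=71=1000111 popcount=4 -> skip
r=72=1001000 popcount=2 -> skip
r=73=1001001 popcount=3 -> skip
Kept rows: 63

Answer: 63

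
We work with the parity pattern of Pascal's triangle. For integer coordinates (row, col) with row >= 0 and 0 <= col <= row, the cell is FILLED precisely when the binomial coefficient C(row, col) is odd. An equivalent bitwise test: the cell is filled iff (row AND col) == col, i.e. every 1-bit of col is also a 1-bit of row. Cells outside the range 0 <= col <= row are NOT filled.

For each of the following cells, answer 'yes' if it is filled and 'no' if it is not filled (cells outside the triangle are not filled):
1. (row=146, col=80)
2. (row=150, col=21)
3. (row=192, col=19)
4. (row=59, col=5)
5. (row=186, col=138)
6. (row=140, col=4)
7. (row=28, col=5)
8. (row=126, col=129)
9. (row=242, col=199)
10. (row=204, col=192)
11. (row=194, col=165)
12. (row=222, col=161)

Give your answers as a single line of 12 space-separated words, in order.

Answer: no no no no yes yes no no no yes no no

Derivation:
(146,80): row=0b10010010, col=0b1010000, row AND col = 0b10000 = 16; 16 != 80 -> empty
(150,21): row=0b10010110, col=0b10101, row AND col = 0b10100 = 20; 20 != 21 -> empty
(192,19): row=0b11000000, col=0b10011, row AND col = 0b0 = 0; 0 != 19 -> empty
(59,5): row=0b111011, col=0b101, row AND col = 0b1 = 1; 1 != 5 -> empty
(186,138): row=0b10111010, col=0b10001010, row AND col = 0b10001010 = 138; 138 == 138 -> filled
(140,4): row=0b10001100, col=0b100, row AND col = 0b100 = 4; 4 == 4 -> filled
(28,5): row=0b11100, col=0b101, row AND col = 0b100 = 4; 4 != 5 -> empty
(126,129): col outside [0, 126] -> not filled
(242,199): row=0b11110010, col=0b11000111, row AND col = 0b11000010 = 194; 194 != 199 -> empty
(204,192): row=0b11001100, col=0b11000000, row AND col = 0b11000000 = 192; 192 == 192 -> filled
(194,165): row=0b11000010, col=0b10100101, row AND col = 0b10000000 = 128; 128 != 165 -> empty
(222,161): row=0b11011110, col=0b10100001, row AND col = 0b10000000 = 128; 128 != 161 -> empty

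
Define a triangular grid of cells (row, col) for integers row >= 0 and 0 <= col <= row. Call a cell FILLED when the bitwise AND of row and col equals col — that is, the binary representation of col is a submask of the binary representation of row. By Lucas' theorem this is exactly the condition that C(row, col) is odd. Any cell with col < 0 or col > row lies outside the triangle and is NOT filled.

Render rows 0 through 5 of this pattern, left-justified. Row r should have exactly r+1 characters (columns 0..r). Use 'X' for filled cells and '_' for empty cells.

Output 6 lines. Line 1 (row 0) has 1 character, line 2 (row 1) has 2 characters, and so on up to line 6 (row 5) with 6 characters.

r0=0: X
r1=1: XX
r2=10: X_X
r3=11: XXXX
r4=100: X___X
r5=101: XX__XX

Answer: X
XX
X_X
XXXX
X___X
XX__XX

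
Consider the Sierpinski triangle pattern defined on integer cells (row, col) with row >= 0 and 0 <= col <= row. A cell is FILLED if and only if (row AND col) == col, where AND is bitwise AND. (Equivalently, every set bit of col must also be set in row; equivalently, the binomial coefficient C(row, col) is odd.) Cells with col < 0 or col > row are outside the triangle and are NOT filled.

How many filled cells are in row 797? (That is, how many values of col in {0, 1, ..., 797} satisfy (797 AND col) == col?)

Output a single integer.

Answer: 64

Derivation:
797 in binary = 1100011101
popcount(797) = number of 1-bits in 1100011101 = 6
A col c satisfies (797 AND c) == c iff every set bit of c is also set in 797; each of the 6 set bits of 797 can independently be on or off in c.
count = 2^6 = 64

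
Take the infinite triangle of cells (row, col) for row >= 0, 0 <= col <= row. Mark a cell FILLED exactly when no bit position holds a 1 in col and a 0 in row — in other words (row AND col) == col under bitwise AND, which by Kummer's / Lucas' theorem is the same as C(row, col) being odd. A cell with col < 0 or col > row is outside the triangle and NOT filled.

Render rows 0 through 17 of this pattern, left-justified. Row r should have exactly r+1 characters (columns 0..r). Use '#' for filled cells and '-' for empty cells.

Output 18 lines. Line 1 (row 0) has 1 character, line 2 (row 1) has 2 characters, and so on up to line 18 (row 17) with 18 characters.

r0=0: #
r1=1: ##
r2=10: #-#
r3=11: ####
r4=100: #---#
r5=101: ##--##
r6=110: #-#-#-#
r7=111: ########
r8=1000: #-------#
r9=1001: ##------##
r10=1010: #-#-----#-#
r11=1011: ####----####
r12=1100: #---#---#---#
r13=1101: ##--##--##--##
r14=1110: #-#-#-#-#-#-#-#
r15=1111: ################
r16=10000: #---------------#
r17=10001: ##--------------##

Answer: #
##
#-#
####
#---#
##--##
#-#-#-#
########
#-------#
##------##
#-#-----#-#
####----####
#---#---#---#
##--##--##--##
#-#-#-#-#-#-#-#
################
#---------------#
##--------------##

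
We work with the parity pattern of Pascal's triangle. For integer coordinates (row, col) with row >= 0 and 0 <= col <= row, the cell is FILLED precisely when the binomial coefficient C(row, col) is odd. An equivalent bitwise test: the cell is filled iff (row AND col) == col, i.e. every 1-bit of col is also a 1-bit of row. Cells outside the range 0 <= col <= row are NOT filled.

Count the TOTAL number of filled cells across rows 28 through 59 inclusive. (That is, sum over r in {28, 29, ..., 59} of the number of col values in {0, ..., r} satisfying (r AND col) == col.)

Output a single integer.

r28=11100 pc3: +8 =8
r29=11101 pc4: +16 =24
r30=11110 pc4: +16 =40
r31=11111 pc5: +32 =72
r32=100000 pc1: +2 =74
r33=100001 pc2: +4 =78
r34=100010 pc2: +4 =82
r35=100011 pc3: +8 =90
r36=100100 pc2: +4 =94
r37=100101 pc3: +8 =102
r38=100110 pc3: +8 =110
r39=100111 pc4: +16 =126
r40=101000 pc2: +4 =130
r41=101001 pc3: +8 =138
r42=101010 pc3: +8 =146
r43=101011 pc4: +16 =162
r44=101100 pc3: +8 =170
r45=101101 pc4: +16 =186
r46=101110 pc4: +16 =202
r47=101111 pc5: +32 =234
r48=110000 pc2: +4 =238
r49=110001 pc3: +8 =246
r50=110010 pc3: +8 =254
r51=110011 pc4: +16 =270
r52=110100 pc3: +8 =278
r53=110101 pc4: +16 =294
r54=110110 pc4: +16 =310
r55=110111 pc5: +32 =342
r56=111000 pc3: +8 =350
r57=111001 pc4: +16 =366
r58=111010 pc4: +16 =382
r59=111011 pc5: +32 =414

Answer: 414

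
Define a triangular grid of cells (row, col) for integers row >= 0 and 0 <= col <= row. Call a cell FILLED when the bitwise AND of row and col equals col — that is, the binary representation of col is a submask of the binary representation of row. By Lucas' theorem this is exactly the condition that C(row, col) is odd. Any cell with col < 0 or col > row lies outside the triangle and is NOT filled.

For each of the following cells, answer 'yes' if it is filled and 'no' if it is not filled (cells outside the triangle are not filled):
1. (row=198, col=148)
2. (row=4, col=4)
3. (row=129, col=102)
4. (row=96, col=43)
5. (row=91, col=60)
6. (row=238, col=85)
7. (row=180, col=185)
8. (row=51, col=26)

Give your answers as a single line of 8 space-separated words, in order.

(198,148): row=0b11000110, col=0b10010100, row AND col = 0b10000100 = 132; 132 != 148 -> empty
(4,4): row=0b100, col=0b100, row AND col = 0b100 = 4; 4 == 4 -> filled
(129,102): row=0b10000001, col=0b1100110, row AND col = 0b0 = 0; 0 != 102 -> empty
(96,43): row=0b1100000, col=0b101011, row AND col = 0b100000 = 32; 32 != 43 -> empty
(91,60): row=0b1011011, col=0b111100, row AND col = 0b11000 = 24; 24 != 60 -> empty
(238,85): row=0b11101110, col=0b1010101, row AND col = 0b1000100 = 68; 68 != 85 -> empty
(180,185): col outside [0, 180] -> not filled
(51,26): row=0b110011, col=0b11010, row AND col = 0b10010 = 18; 18 != 26 -> empty

Answer: no yes no no no no no no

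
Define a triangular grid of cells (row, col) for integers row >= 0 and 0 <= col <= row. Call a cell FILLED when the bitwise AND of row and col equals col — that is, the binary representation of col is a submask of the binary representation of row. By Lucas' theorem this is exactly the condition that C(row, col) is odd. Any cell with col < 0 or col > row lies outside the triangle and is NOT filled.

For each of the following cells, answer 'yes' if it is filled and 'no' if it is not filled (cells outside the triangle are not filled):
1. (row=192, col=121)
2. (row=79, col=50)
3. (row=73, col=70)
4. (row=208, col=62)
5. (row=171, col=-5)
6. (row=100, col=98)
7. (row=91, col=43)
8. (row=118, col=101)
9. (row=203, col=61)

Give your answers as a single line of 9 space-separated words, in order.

(192,121): row=0b11000000, col=0b1111001, row AND col = 0b1000000 = 64; 64 != 121 -> empty
(79,50): row=0b1001111, col=0b110010, row AND col = 0b10 = 2; 2 != 50 -> empty
(73,70): row=0b1001001, col=0b1000110, row AND col = 0b1000000 = 64; 64 != 70 -> empty
(208,62): row=0b11010000, col=0b111110, row AND col = 0b10000 = 16; 16 != 62 -> empty
(171,-5): col outside [0, 171] -> not filled
(100,98): row=0b1100100, col=0b1100010, row AND col = 0b1100000 = 96; 96 != 98 -> empty
(91,43): row=0b1011011, col=0b101011, row AND col = 0b1011 = 11; 11 != 43 -> empty
(118,101): row=0b1110110, col=0b1100101, row AND col = 0b1100100 = 100; 100 != 101 -> empty
(203,61): row=0b11001011, col=0b111101, row AND col = 0b1001 = 9; 9 != 61 -> empty

Answer: no no no no no no no no no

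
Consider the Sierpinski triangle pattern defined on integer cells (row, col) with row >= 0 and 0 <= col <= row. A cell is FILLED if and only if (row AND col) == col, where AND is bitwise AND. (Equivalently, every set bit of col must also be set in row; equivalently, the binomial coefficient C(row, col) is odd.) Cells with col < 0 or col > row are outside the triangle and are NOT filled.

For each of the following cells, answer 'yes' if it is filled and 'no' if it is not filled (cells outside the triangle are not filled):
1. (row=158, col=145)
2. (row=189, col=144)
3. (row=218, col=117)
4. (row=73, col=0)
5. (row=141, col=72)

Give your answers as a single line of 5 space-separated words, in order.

(158,145): row=0b10011110, col=0b10010001, row AND col = 0b10010000 = 144; 144 != 145 -> empty
(189,144): row=0b10111101, col=0b10010000, row AND col = 0b10010000 = 144; 144 == 144 -> filled
(218,117): row=0b11011010, col=0b1110101, row AND col = 0b1010000 = 80; 80 != 117 -> empty
(73,0): row=0b1001001, col=0b0, row AND col = 0b0 = 0; 0 == 0 -> filled
(141,72): row=0b10001101, col=0b1001000, row AND col = 0b1000 = 8; 8 != 72 -> empty

Answer: no yes no yes no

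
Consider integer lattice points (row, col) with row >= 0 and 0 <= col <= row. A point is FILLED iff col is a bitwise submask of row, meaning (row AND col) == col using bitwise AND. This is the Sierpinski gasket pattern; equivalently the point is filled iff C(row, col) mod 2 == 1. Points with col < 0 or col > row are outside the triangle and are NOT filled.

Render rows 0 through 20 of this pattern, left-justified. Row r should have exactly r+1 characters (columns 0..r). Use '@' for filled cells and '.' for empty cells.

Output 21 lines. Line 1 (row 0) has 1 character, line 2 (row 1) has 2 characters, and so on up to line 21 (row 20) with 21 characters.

r0=0: @
r1=1: @@
r2=10: @.@
r3=11: @@@@
r4=100: @...@
r5=101: @@..@@
r6=110: @.@.@.@
r7=111: @@@@@@@@
r8=1000: @.......@
r9=1001: @@......@@
r10=1010: @.@.....@.@
r11=1011: @@@@....@@@@
r12=1100: @...@...@...@
r13=1101: @@..@@..@@..@@
r14=1110: @.@.@.@.@.@.@.@
r15=1111: @@@@@@@@@@@@@@@@
r16=10000: @...............@
r17=10001: @@..............@@
r18=10010: @.@.............@.@
r19=10011: @@@@............@@@@
r20=10100: @...@...........@...@

Answer: @
@@
@.@
@@@@
@...@
@@..@@
@.@.@.@
@@@@@@@@
@.......@
@@......@@
@.@.....@.@
@@@@....@@@@
@...@...@...@
@@..@@..@@..@@
@.@.@.@.@.@.@.@
@@@@@@@@@@@@@@@@
@...............@
@@..............@@
@.@.............@.@
@@@@............@@@@
@...@...........@...@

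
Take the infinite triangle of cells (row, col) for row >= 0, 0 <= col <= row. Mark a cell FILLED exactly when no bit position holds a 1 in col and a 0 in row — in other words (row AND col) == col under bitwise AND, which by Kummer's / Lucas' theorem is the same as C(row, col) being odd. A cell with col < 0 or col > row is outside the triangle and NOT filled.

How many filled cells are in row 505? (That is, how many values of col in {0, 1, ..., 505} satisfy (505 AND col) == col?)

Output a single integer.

505 in binary = 111111001
popcount(505) = number of 1-bits in 111111001 = 7
A col c satisfies (505 AND c) == c iff every set bit of c is also set in 505; each of the 7 set bits of 505 can independently be on or off in c.
count = 2^7 = 128

Answer: 128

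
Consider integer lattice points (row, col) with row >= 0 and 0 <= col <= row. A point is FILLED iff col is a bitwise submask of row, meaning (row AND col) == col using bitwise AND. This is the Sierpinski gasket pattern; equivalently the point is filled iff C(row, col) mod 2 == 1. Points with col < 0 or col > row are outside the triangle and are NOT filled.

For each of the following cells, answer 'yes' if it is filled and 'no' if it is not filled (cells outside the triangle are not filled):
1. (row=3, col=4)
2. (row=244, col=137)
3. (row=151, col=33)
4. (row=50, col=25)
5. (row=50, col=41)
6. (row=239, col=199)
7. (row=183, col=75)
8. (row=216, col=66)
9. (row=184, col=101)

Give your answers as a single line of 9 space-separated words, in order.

(3,4): col outside [0, 3] -> not filled
(244,137): row=0b11110100, col=0b10001001, row AND col = 0b10000000 = 128; 128 != 137 -> empty
(151,33): row=0b10010111, col=0b100001, row AND col = 0b1 = 1; 1 != 33 -> empty
(50,25): row=0b110010, col=0b11001, row AND col = 0b10000 = 16; 16 != 25 -> empty
(50,41): row=0b110010, col=0b101001, row AND col = 0b100000 = 32; 32 != 41 -> empty
(239,199): row=0b11101111, col=0b11000111, row AND col = 0b11000111 = 199; 199 == 199 -> filled
(183,75): row=0b10110111, col=0b1001011, row AND col = 0b11 = 3; 3 != 75 -> empty
(216,66): row=0b11011000, col=0b1000010, row AND col = 0b1000000 = 64; 64 != 66 -> empty
(184,101): row=0b10111000, col=0b1100101, row AND col = 0b100000 = 32; 32 != 101 -> empty

Answer: no no no no no yes no no no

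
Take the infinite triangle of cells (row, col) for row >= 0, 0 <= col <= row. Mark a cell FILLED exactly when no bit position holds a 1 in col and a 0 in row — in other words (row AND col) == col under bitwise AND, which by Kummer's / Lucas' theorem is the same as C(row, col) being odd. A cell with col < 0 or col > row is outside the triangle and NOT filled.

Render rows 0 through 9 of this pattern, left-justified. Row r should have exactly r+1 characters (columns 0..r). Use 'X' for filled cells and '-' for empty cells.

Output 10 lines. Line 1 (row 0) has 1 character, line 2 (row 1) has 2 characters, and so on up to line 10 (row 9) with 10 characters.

Answer: X
XX
X-X
XXXX
X---X
XX--XX
X-X-X-X
XXXXXXXX
X-------X
XX------XX

Derivation:
r0=0: X
r1=1: XX
r2=10: X-X
r3=11: XXXX
r4=100: X---X
r5=101: XX--XX
r6=110: X-X-X-X
r7=111: XXXXXXXX
r8=1000: X-------X
r9=1001: XX------XX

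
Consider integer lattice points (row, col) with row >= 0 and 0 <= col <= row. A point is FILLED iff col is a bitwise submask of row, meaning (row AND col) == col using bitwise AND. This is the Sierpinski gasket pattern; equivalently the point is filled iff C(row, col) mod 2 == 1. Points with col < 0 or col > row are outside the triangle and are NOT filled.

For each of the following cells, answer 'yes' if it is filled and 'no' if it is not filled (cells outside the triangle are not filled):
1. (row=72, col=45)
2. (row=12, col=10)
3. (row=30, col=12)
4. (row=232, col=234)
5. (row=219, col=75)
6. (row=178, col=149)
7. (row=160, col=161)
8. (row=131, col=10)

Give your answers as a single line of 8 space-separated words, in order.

Answer: no no yes no yes no no no

Derivation:
(72,45): row=0b1001000, col=0b101101, row AND col = 0b1000 = 8; 8 != 45 -> empty
(12,10): row=0b1100, col=0b1010, row AND col = 0b1000 = 8; 8 != 10 -> empty
(30,12): row=0b11110, col=0b1100, row AND col = 0b1100 = 12; 12 == 12 -> filled
(232,234): col outside [0, 232] -> not filled
(219,75): row=0b11011011, col=0b1001011, row AND col = 0b1001011 = 75; 75 == 75 -> filled
(178,149): row=0b10110010, col=0b10010101, row AND col = 0b10010000 = 144; 144 != 149 -> empty
(160,161): col outside [0, 160] -> not filled
(131,10): row=0b10000011, col=0b1010, row AND col = 0b10 = 2; 2 != 10 -> empty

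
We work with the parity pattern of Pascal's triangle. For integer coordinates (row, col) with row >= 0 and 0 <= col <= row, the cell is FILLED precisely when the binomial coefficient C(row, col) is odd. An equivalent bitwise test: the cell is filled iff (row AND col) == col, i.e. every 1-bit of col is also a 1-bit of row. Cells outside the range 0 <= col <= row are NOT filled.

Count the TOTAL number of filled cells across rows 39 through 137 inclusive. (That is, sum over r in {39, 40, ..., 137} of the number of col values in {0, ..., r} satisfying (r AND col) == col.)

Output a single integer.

r39=100111 pc4: +16 =16
r40=101000 pc2: +4 =20
r41=101001 pc3: +8 =28
r42=101010 pc3: +8 =36
r43=101011 pc4: +16 =52
r44=101100 pc3: +8 =60
r45=101101 pc4: +16 =76
r46=101110 pc4: +16 =92
r47=101111 pc5: +32 =124
r48=110000 pc2: +4 =128
r49=110001 pc3: +8 =136
r50=110010 pc3: +8 =144
r51=110011 pc4: +16 =160
r52=110100 pc3: +8 =168
r53=110101 pc4: +16 =184
r54=110110 pc4: +16 =200
r55=110111 pc5: +32 =232
r56=111000 pc3: +8 =240
r57=111001 pc4: +16 =256
r58=111010 pc4: +16 =272
r59=111011 pc5: +32 =304
r60=111100 pc4: +16 =320
r61=111101 pc5: +32 =352
r62=111110 pc5: +32 =384
r63=111111 pc6: +64 =448
r64=1000000 pc1: +2 =450
r65=1000001 pc2: +4 =454
r66=1000010 pc2: +4 =458
r67=1000011 pc3: +8 =466
r68=1000100 pc2: +4 =470
r69=1000101 pc3: +8 =478
r70=1000110 pc3: +8 =486
r71=1000111 pc4: +16 =502
r72=1001000 pc2: +4 =506
r73=1001001 pc3: +8 =514
r74=1001010 pc3: +8 =522
r75=1001011 pc4: +16 =538
r76=1001100 pc3: +8 =546
r77=1001101 pc4: +16 =562
r78=1001110 pc4: +16 =578
r79=1001111 pc5: +32 =610
r80=1010000 pc2: +4 =614
r81=1010001 pc3: +8 =622
r82=1010010 pc3: +8 =630
r83=1010011 pc4: +16 =646
r84=1010100 pc3: +8 =654
r85=1010101 pc4: +16 =670
r86=1010110 pc4: +16 =686
r87=1010111 pc5: +32 =718
r88=1011000 pc3: +8 =726
r89=1011001 pc4: +16 =742
r90=1011010 pc4: +16 =758
r91=1011011 pc5: +32 =790
r92=1011100 pc4: +16 =806
r93=1011101 pc5: +32 =838
r94=1011110 pc5: +32 =870
r95=1011111 pc6: +64 =934
r96=1100000 pc2: +4 =938
r97=1100001 pc3: +8 =946
r98=1100010 pc3: +8 =954
r99=1100011 pc4: +16 =970
r100=1100100 pc3: +8 =978
r101=1100101 pc4: +16 =994
r102=1100110 pc4: +16 =1010
r103=1100111 pc5: +32 =1042
r104=1101000 pc3: +8 =1050
r105=1101001 pc4: +16 =1066
r106=1101010 pc4: +16 =1082
r107=1101011 pc5: +32 =1114
r108=1101100 pc4: +16 =1130
r109=1101101 pc5: +32 =1162
r110=1101110 pc5: +32 =1194
r111=1101111 pc6: +64 =1258
r112=1110000 pc3: +8 =1266
r113=1110001 pc4: +16 =1282
r114=1110010 pc4: +16 =1298
r115=1110011 pc5: +32 =1330
r116=1110100 pc4: +16 =1346
r117=1110101 pc5: +32 =1378
r118=1110110 pc5: +32 =1410
r119=1110111 pc6: +64 =1474
r120=1111000 pc4: +16 =1490
r121=1111001 pc5: +32 =1522
r122=1111010 pc5: +32 =1554
r123=1111011 pc6: +64 =1618
r124=1111100 pc5: +32 =1650
r125=1111101 pc6: +64 =1714
r126=1111110 pc6: +64 =1778
r127=1111111 pc7: +128 =1906
r128=10000000 pc1: +2 =1908
r129=10000001 pc2: +4 =1912
r130=10000010 pc2: +4 =1916
r131=10000011 pc3: +8 =1924
r132=10000100 pc2: +4 =1928
r133=10000101 pc3: +8 =1936
r134=10000110 pc3: +8 =1944
r135=10000111 pc4: +16 =1960
r136=10001000 pc2: +4 =1964
r137=10001001 pc3: +8 =1972

Answer: 1972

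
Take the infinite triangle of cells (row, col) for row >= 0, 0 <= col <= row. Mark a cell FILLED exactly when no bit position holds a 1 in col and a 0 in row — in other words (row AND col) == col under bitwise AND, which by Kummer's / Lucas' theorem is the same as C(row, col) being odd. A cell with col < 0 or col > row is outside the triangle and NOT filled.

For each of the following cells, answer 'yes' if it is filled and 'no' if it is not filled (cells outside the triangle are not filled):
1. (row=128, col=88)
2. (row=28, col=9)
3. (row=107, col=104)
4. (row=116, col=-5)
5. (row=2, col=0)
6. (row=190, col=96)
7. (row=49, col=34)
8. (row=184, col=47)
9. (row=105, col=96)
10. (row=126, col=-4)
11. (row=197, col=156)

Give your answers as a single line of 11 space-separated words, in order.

(128,88): row=0b10000000, col=0b1011000, row AND col = 0b0 = 0; 0 != 88 -> empty
(28,9): row=0b11100, col=0b1001, row AND col = 0b1000 = 8; 8 != 9 -> empty
(107,104): row=0b1101011, col=0b1101000, row AND col = 0b1101000 = 104; 104 == 104 -> filled
(116,-5): col outside [0, 116] -> not filled
(2,0): row=0b10, col=0b0, row AND col = 0b0 = 0; 0 == 0 -> filled
(190,96): row=0b10111110, col=0b1100000, row AND col = 0b100000 = 32; 32 != 96 -> empty
(49,34): row=0b110001, col=0b100010, row AND col = 0b100000 = 32; 32 != 34 -> empty
(184,47): row=0b10111000, col=0b101111, row AND col = 0b101000 = 40; 40 != 47 -> empty
(105,96): row=0b1101001, col=0b1100000, row AND col = 0b1100000 = 96; 96 == 96 -> filled
(126,-4): col outside [0, 126] -> not filled
(197,156): row=0b11000101, col=0b10011100, row AND col = 0b10000100 = 132; 132 != 156 -> empty

Answer: no no yes no yes no no no yes no no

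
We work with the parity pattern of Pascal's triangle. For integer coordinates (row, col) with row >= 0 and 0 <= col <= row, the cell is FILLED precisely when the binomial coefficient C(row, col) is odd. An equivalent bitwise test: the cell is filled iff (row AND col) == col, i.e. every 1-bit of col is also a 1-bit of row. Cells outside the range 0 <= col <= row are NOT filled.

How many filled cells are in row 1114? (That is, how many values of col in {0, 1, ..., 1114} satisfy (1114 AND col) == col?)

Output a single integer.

1114 in binary = 10001011010
popcount(1114) = number of 1-bits in 10001011010 = 5
A col c satisfies (1114 AND c) == c iff every set bit of c is also set in 1114; each of the 5 set bits of 1114 can independently be on or off in c.
count = 2^5 = 32

Answer: 32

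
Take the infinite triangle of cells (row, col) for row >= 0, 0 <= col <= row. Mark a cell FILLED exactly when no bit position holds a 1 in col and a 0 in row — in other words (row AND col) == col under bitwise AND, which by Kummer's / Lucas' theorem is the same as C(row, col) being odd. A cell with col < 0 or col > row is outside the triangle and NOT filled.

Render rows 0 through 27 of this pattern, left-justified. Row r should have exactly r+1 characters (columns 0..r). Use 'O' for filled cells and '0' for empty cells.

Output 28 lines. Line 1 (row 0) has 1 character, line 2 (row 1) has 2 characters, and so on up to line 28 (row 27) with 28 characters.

Answer: O
OO
O0O
OOOO
O000O
OO00OO
O0O0O0O
OOOOOOOO
O0000000O
OO000000OO
O0O00000O0O
OOOO0000OOOO
O000O000O000O
OO00OO00OO00OO
O0O0O0O0O0O0O0O
OOOOOOOOOOOOOOOO
O000000000000000O
OO00000000000000OO
O0O0000000000000O0O
OOOO000000000000OOOO
O000O00000000000O000O
OO00OO0000000000OO00OO
O0O0O0O000000000O0O0O0O
OOOOOOOO00000000OOOOOOOO
O0000000O0000000O0000000O
OO000000OO000000OO000000OO
O0O00000O0O00000O0O00000O0O
OOOO0000OOOO0000OOOO0000OOOO

Derivation:
r0=0: O
r1=1: OO
r2=10: O0O
r3=11: OOOO
r4=100: O000O
r5=101: OO00OO
r6=110: O0O0O0O
r7=111: OOOOOOOO
r8=1000: O0000000O
r9=1001: OO000000OO
r10=1010: O0O00000O0O
r11=1011: OOOO0000OOOO
r12=1100: O000O000O000O
r13=1101: OO00OO00OO00OO
r14=1110: O0O0O0O0O0O0O0O
r15=1111: OOOOOOOOOOOOOOOO
r16=10000: O000000000000000O
r17=10001: OO00000000000000OO
r18=10010: O0O0000000000000O0O
r19=10011: OOOO000000000000OOOO
r20=10100: O000O00000000000O000O
r21=10101: OO00OO0000000000OO00OO
r22=10110: O0O0O0O000000000O0O0O0O
r23=10111: OOOOOOOO00000000OOOOOOOO
r24=11000: O0000000O0000000O0000000O
r25=11001: OO000000OO000000OO000000OO
r26=11010: O0O00000O0O00000O0O00000O0O
r27=11011: OOOO0000OOOO0000OOOO0000OOOO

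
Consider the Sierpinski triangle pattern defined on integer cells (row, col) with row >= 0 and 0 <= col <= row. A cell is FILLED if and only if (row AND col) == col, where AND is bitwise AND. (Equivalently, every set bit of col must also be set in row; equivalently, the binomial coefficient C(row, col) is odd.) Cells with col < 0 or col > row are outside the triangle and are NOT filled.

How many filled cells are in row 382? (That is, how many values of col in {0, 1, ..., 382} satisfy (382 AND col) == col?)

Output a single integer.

382 in binary = 101111110
popcount(382) = number of 1-bits in 101111110 = 7
A col c satisfies (382 AND c) == c iff every set bit of c is also set in 382; each of the 7 set bits of 382 can independently be on or off in c.
count = 2^7 = 128

Answer: 128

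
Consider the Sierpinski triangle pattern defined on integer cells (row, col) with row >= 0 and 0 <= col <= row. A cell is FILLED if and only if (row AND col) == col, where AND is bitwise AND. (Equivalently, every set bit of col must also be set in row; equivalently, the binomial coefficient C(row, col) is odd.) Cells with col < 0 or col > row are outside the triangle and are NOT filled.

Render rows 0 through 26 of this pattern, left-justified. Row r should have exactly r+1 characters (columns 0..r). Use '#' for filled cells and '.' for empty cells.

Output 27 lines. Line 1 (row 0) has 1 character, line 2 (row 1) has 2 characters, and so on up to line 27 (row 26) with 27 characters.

r0=0: #
r1=1: ##
r2=10: #.#
r3=11: ####
r4=100: #...#
r5=101: ##..##
r6=110: #.#.#.#
r7=111: ########
r8=1000: #.......#
r9=1001: ##......##
r10=1010: #.#.....#.#
r11=1011: ####....####
r12=1100: #...#...#...#
r13=1101: ##..##..##..##
r14=1110: #.#.#.#.#.#.#.#
r15=1111: ################
r16=10000: #...............#
r17=10001: ##..............##
r18=10010: #.#.............#.#
r19=10011: ####............####
r20=10100: #...#...........#...#
r21=10101: ##..##..........##..##
r22=10110: #.#.#.#.........#.#.#.#
r23=10111: ########........########
r24=11000: #.......#.......#.......#
r25=11001: ##......##......##......##
r26=11010: #.#.....#.#.....#.#.....#.#

Answer: #
##
#.#
####
#...#
##..##
#.#.#.#
########
#.......#
##......##
#.#.....#.#
####....####
#...#...#...#
##..##..##..##
#.#.#.#.#.#.#.#
################
#...............#
##..............##
#.#.............#.#
####............####
#...#...........#...#
##..##..........##..##
#.#.#.#.........#.#.#.#
########........########
#.......#.......#.......#
##......##......##......##
#.#.....#.#.....#.#.....#.#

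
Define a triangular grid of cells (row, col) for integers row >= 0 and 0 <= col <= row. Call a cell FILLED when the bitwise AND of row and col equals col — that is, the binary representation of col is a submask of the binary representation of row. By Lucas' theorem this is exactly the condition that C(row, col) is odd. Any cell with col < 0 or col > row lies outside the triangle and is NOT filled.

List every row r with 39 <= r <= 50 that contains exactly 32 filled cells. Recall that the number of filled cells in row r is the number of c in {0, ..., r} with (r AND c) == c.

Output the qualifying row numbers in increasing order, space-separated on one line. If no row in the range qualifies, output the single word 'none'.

Answer: 47

Derivation:
Row r has 2^popcount(r) filled cells, so we need popcount(r) = log2(32) = 5.
Scan r = 39..50 and keep those with exactly 5 one-bits:
r=39=100111 popcount=4 -> skip
r=40=101000 popcount=2 -> skip
r=41=101001 popcount=3 -> skip
r=42=101010 popcount=3 -> skip
r=43=101011 popcount=4 -> skip
r=44=101100 popcount=3 -> skip
r=45=101101 popcount=4 -> skip
r=46=101110 popcount=4 -> skip
r=47=101111 popcount=5 -> KEEP
r=48=110000 popcount=2 -> skip
r=49=110001 popcount=3 -> skip
r=50=110010 popcount=3 -> skip
Kept rows: 47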